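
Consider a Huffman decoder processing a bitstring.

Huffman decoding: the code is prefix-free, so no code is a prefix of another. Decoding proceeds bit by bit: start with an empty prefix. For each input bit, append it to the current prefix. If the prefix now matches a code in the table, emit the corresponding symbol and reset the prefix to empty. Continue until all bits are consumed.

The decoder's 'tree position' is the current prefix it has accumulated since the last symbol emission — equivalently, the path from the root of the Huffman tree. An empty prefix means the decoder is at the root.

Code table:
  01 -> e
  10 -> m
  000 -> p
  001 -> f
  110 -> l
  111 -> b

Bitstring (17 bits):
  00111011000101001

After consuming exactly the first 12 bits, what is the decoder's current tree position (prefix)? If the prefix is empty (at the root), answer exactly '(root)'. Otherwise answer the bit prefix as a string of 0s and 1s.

Bit 0: prefix='0' (no match yet)
Bit 1: prefix='00' (no match yet)
Bit 2: prefix='001' -> emit 'f', reset
Bit 3: prefix='1' (no match yet)
Bit 4: prefix='11' (no match yet)
Bit 5: prefix='110' -> emit 'l', reset
Bit 6: prefix='1' (no match yet)
Bit 7: prefix='11' (no match yet)
Bit 8: prefix='110' -> emit 'l', reset
Bit 9: prefix='0' (no match yet)
Bit 10: prefix='00' (no match yet)
Bit 11: prefix='001' -> emit 'f', reset

Answer: (root)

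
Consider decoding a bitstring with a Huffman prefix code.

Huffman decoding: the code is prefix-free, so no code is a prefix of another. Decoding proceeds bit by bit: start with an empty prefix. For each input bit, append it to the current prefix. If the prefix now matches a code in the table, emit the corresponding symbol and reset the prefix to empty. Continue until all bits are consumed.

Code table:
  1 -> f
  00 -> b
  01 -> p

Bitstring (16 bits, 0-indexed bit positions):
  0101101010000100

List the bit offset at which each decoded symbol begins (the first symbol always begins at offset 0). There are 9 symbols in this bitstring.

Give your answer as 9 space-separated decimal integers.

Bit 0: prefix='0' (no match yet)
Bit 1: prefix='01' -> emit 'p', reset
Bit 2: prefix='0' (no match yet)
Bit 3: prefix='01' -> emit 'p', reset
Bit 4: prefix='1' -> emit 'f', reset
Bit 5: prefix='0' (no match yet)
Bit 6: prefix='01' -> emit 'p', reset
Bit 7: prefix='0' (no match yet)
Bit 8: prefix='01' -> emit 'p', reset
Bit 9: prefix='0' (no match yet)
Bit 10: prefix='00' -> emit 'b', reset
Bit 11: prefix='0' (no match yet)
Bit 12: prefix='00' -> emit 'b', reset
Bit 13: prefix='1' -> emit 'f', reset
Bit 14: prefix='0' (no match yet)
Bit 15: prefix='00' -> emit 'b', reset

Answer: 0 2 4 5 7 9 11 13 14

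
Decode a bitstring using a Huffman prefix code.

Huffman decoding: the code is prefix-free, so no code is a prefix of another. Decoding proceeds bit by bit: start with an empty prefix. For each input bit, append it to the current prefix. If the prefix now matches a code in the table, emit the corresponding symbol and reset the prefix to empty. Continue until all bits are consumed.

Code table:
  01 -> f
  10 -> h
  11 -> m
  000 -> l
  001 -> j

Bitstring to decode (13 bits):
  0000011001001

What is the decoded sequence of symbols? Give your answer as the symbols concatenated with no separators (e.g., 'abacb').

Bit 0: prefix='0' (no match yet)
Bit 1: prefix='00' (no match yet)
Bit 2: prefix='000' -> emit 'l', reset
Bit 3: prefix='0' (no match yet)
Bit 4: prefix='00' (no match yet)
Bit 5: prefix='001' -> emit 'j', reset
Bit 6: prefix='1' (no match yet)
Bit 7: prefix='10' -> emit 'h', reset
Bit 8: prefix='0' (no match yet)
Bit 9: prefix='01' -> emit 'f', reset
Bit 10: prefix='0' (no match yet)
Bit 11: prefix='00' (no match yet)
Bit 12: prefix='001' -> emit 'j', reset

Answer: ljhfj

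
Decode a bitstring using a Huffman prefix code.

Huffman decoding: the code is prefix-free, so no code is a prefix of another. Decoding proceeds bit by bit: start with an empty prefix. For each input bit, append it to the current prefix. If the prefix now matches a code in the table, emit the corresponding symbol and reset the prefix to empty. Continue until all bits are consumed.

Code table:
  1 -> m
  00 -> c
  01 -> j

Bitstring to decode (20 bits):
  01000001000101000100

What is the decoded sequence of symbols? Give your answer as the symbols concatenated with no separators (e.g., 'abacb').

Bit 0: prefix='0' (no match yet)
Bit 1: prefix='01' -> emit 'j', reset
Bit 2: prefix='0' (no match yet)
Bit 3: prefix='00' -> emit 'c', reset
Bit 4: prefix='0' (no match yet)
Bit 5: prefix='00' -> emit 'c', reset
Bit 6: prefix='0' (no match yet)
Bit 7: prefix='01' -> emit 'j', reset
Bit 8: prefix='0' (no match yet)
Bit 9: prefix='00' -> emit 'c', reset
Bit 10: prefix='0' (no match yet)
Bit 11: prefix='01' -> emit 'j', reset
Bit 12: prefix='0' (no match yet)
Bit 13: prefix='01' -> emit 'j', reset
Bit 14: prefix='0' (no match yet)
Bit 15: prefix='00' -> emit 'c', reset
Bit 16: prefix='0' (no match yet)
Bit 17: prefix='01' -> emit 'j', reset
Bit 18: prefix='0' (no match yet)
Bit 19: prefix='00' -> emit 'c', reset

Answer: jccjcjjcjc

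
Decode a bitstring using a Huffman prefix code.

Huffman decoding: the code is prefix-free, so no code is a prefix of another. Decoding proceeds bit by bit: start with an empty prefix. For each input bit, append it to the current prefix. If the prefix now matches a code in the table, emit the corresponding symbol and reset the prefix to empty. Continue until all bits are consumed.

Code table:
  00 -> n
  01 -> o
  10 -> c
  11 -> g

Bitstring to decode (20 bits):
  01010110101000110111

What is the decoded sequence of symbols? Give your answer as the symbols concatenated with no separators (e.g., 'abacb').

Bit 0: prefix='0' (no match yet)
Bit 1: prefix='01' -> emit 'o', reset
Bit 2: prefix='0' (no match yet)
Bit 3: prefix='01' -> emit 'o', reset
Bit 4: prefix='0' (no match yet)
Bit 5: prefix='01' -> emit 'o', reset
Bit 6: prefix='1' (no match yet)
Bit 7: prefix='10' -> emit 'c', reset
Bit 8: prefix='1' (no match yet)
Bit 9: prefix='10' -> emit 'c', reset
Bit 10: prefix='1' (no match yet)
Bit 11: prefix='10' -> emit 'c', reset
Bit 12: prefix='0' (no match yet)
Bit 13: prefix='00' -> emit 'n', reset
Bit 14: prefix='1' (no match yet)
Bit 15: prefix='11' -> emit 'g', reset
Bit 16: prefix='0' (no match yet)
Bit 17: prefix='01' -> emit 'o', reset
Bit 18: prefix='1' (no match yet)
Bit 19: prefix='11' -> emit 'g', reset

Answer: ooocccngog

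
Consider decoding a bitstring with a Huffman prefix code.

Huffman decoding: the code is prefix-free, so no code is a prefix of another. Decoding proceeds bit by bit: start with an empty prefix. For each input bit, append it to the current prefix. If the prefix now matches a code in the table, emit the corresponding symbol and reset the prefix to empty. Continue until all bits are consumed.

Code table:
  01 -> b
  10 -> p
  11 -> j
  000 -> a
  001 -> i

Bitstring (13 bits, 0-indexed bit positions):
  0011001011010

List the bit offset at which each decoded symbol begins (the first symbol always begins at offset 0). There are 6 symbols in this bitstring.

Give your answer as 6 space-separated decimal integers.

Answer: 0 3 5 7 9 11

Derivation:
Bit 0: prefix='0' (no match yet)
Bit 1: prefix='00' (no match yet)
Bit 2: prefix='001' -> emit 'i', reset
Bit 3: prefix='1' (no match yet)
Bit 4: prefix='10' -> emit 'p', reset
Bit 5: prefix='0' (no match yet)
Bit 6: prefix='01' -> emit 'b', reset
Bit 7: prefix='0' (no match yet)
Bit 8: prefix='01' -> emit 'b', reset
Bit 9: prefix='1' (no match yet)
Bit 10: prefix='10' -> emit 'p', reset
Bit 11: prefix='1' (no match yet)
Bit 12: prefix='10' -> emit 'p', reset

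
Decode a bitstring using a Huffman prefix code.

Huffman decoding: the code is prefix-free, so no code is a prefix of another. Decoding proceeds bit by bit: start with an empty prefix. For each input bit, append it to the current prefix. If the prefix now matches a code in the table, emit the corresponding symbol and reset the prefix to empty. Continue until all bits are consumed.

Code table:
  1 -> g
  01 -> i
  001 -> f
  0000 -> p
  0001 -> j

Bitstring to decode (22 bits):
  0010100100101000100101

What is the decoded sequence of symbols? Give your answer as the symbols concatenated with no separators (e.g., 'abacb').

Bit 0: prefix='0' (no match yet)
Bit 1: prefix='00' (no match yet)
Bit 2: prefix='001' -> emit 'f', reset
Bit 3: prefix='0' (no match yet)
Bit 4: prefix='01' -> emit 'i', reset
Bit 5: prefix='0' (no match yet)
Bit 6: prefix='00' (no match yet)
Bit 7: prefix='001' -> emit 'f', reset
Bit 8: prefix='0' (no match yet)
Bit 9: prefix='00' (no match yet)
Bit 10: prefix='001' -> emit 'f', reset
Bit 11: prefix='0' (no match yet)
Bit 12: prefix='01' -> emit 'i', reset
Bit 13: prefix='0' (no match yet)
Bit 14: prefix='00' (no match yet)
Bit 15: prefix='000' (no match yet)
Bit 16: prefix='0001' -> emit 'j', reset
Bit 17: prefix='0' (no match yet)
Bit 18: prefix='00' (no match yet)
Bit 19: prefix='001' -> emit 'f', reset
Bit 20: prefix='0' (no match yet)
Bit 21: prefix='01' -> emit 'i', reset

Answer: fiffijfi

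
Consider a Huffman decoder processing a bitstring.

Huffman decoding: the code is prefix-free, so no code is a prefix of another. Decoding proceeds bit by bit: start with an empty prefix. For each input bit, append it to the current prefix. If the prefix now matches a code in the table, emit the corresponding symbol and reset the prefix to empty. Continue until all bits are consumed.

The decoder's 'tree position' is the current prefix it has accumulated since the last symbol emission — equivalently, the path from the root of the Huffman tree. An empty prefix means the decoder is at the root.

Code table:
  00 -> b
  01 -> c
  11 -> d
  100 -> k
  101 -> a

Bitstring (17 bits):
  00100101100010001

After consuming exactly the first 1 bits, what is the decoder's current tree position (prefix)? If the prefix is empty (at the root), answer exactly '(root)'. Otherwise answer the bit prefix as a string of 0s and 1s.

Answer: 0

Derivation:
Bit 0: prefix='0' (no match yet)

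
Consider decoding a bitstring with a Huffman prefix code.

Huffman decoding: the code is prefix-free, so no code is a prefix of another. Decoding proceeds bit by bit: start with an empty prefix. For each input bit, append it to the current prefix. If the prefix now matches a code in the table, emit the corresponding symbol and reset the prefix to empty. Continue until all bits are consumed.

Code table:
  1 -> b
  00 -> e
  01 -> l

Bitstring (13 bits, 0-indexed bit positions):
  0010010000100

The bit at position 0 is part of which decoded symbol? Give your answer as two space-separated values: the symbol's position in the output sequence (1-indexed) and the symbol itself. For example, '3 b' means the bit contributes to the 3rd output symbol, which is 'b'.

Bit 0: prefix='0' (no match yet)
Bit 1: prefix='00' -> emit 'e', reset
Bit 2: prefix='1' -> emit 'b', reset
Bit 3: prefix='0' (no match yet)
Bit 4: prefix='00' -> emit 'e', reset

Answer: 1 e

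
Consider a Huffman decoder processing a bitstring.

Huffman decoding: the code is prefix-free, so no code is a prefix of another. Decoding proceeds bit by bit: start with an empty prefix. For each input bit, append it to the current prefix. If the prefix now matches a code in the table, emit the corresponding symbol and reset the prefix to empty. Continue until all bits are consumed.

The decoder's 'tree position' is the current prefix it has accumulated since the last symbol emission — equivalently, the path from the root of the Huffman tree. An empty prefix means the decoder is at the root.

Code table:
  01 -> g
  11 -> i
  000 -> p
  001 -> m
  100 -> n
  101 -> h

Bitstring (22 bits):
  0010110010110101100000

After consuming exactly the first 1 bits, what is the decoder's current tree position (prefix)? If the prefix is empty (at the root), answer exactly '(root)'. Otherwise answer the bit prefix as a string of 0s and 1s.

Bit 0: prefix='0' (no match yet)

Answer: 0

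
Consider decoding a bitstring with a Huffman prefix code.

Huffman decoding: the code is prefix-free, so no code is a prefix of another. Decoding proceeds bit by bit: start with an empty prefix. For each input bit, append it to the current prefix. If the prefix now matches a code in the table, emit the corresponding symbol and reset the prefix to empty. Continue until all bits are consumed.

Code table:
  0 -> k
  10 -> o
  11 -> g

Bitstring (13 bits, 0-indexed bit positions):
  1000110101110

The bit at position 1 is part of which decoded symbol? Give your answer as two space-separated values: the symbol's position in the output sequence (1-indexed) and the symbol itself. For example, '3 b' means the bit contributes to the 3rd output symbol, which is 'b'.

Bit 0: prefix='1' (no match yet)
Bit 1: prefix='10' -> emit 'o', reset
Bit 2: prefix='0' -> emit 'k', reset
Bit 3: prefix='0' -> emit 'k', reset
Bit 4: prefix='1' (no match yet)
Bit 5: prefix='11' -> emit 'g', reset

Answer: 1 o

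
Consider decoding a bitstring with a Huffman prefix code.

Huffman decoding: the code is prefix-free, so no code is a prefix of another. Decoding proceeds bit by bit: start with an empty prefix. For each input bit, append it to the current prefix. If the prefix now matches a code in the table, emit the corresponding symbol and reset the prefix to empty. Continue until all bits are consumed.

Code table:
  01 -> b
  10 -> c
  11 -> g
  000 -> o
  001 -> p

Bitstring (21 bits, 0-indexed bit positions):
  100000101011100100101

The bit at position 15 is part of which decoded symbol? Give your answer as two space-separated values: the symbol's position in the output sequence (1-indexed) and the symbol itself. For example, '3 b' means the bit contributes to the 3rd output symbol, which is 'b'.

Bit 0: prefix='1' (no match yet)
Bit 1: prefix='10' -> emit 'c', reset
Bit 2: prefix='0' (no match yet)
Bit 3: prefix='00' (no match yet)
Bit 4: prefix='000' -> emit 'o', reset
Bit 5: prefix='0' (no match yet)
Bit 6: prefix='01' -> emit 'b', reset
Bit 7: prefix='0' (no match yet)
Bit 8: prefix='01' -> emit 'b', reset
Bit 9: prefix='0' (no match yet)
Bit 10: prefix='01' -> emit 'b', reset
Bit 11: prefix='1' (no match yet)
Bit 12: prefix='11' -> emit 'g', reset
Bit 13: prefix='0' (no match yet)
Bit 14: prefix='00' (no match yet)
Bit 15: prefix='001' -> emit 'p', reset
Bit 16: prefix='0' (no match yet)
Bit 17: prefix='00' (no match yet)
Bit 18: prefix='001' -> emit 'p', reset
Bit 19: prefix='0' (no match yet)

Answer: 7 p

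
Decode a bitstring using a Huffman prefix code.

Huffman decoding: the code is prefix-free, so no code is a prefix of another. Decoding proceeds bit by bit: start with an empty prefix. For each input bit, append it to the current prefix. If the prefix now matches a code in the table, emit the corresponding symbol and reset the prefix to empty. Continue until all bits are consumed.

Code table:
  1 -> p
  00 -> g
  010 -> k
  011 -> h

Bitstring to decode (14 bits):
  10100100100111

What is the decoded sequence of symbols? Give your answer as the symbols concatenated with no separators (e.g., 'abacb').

Bit 0: prefix='1' -> emit 'p', reset
Bit 1: prefix='0' (no match yet)
Bit 2: prefix='01' (no match yet)
Bit 3: prefix='010' -> emit 'k', reset
Bit 4: prefix='0' (no match yet)
Bit 5: prefix='01' (no match yet)
Bit 6: prefix='010' -> emit 'k', reset
Bit 7: prefix='0' (no match yet)
Bit 8: prefix='01' (no match yet)
Bit 9: prefix='010' -> emit 'k', reset
Bit 10: prefix='0' (no match yet)
Bit 11: prefix='01' (no match yet)
Bit 12: prefix='011' -> emit 'h', reset
Bit 13: prefix='1' -> emit 'p', reset

Answer: pkkkhp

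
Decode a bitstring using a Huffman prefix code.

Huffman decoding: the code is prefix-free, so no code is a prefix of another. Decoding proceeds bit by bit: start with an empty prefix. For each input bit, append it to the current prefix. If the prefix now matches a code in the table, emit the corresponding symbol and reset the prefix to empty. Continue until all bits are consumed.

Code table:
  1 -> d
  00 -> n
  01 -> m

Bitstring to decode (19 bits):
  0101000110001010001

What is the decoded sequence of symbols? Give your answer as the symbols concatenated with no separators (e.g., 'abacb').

Bit 0: prefix='0' (no match yet)
Bit 1: prefix='01' -> emit 'm', reset
Bit 2: prefix='0' (no match yet)
Bit 3: prefix='01' -> emit 'm', reset
Bit 4: prefix='0' (no match yet)
Bit 5: prefix='00' -> emit 'n', reset
Bit 6: prefix='0' (no match yet)
Bit 7: prefix='01' -> emit 'm', reset
Bit 8: prefix='1' -> emit 'd', reset
Bit 9: prefix='0' (no match yet)
Bit 10: prefix='00' -> emit 'n', reset
Bit 11: prefix='0' (no match yet)
Bit 12: prefix='01' -> emit 'm', reset
Bit 13: prefix='0' (no match yet)
Bit 14: prefix='01' -> emit 'm', reset
Bit 15: prefix='0' (no match yet)
Bit 16: prefix='00' -> emit 'n', reset
Bit 17: prefix='0' (no match yet)
Bit 18: prefix='01' -> emit 'm', reset

Answer: mmnmdnmmnm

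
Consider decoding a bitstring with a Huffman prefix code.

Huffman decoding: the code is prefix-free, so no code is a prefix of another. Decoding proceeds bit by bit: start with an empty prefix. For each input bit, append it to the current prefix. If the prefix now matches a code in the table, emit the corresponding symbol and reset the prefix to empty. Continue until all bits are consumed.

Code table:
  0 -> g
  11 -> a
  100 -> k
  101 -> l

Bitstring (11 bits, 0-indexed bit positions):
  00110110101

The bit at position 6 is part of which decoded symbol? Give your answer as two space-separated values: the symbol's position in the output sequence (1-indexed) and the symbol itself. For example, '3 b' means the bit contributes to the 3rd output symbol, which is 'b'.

Bit 0: prefix='0' -> emit 'g', reset
Bit 1: prefix='0' -> emit 'g', reset
Bit 2: prefix='1' (no match yet)
Bit 3: prefix='11' -> emit 'a', reset
Bit 4: prefix='0' -> emit 'g', reset
Bit 5: prefix='1' (no match yet)
Bit 6: prefix='11' -> emit 'a', reset
Bit 7: prefix='0' -> emit 'g', reset
Bit 8: prefix='1' (no match yet)
Bit 9: prefix='10' (no match yet)
Bit 10: prefix='101' -> emit 'l', reset

Answer: 5 a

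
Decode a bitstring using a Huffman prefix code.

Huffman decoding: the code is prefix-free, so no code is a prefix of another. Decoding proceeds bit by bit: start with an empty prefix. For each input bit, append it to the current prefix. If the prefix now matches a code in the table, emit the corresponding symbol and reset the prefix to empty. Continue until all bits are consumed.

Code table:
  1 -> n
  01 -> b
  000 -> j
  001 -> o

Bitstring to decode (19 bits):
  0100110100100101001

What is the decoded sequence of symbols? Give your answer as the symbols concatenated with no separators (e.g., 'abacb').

Answer: bonboobo

Derivation:
Bit 0: prefix='0' (no match yet)
Bit 1: prefix='01' -> emit 'b', reset
Bit 2: prefix='0' (no match yet)
Bit 3: prefix='00' (no match yet)
Bit 4: prefix='001' -> emit 'o', reset
Bit 5: prefix='1' -> emit 'n', reset
Bit 6: prefix='0' (no match yet)
Bit 7: prefix='01' -> emit 'b', reset
Bit 8: prefix='0' (no match yet)
Bit 9: prefix='00' (no match yet)
Bit 10: prefix='001' -> emit 'o', reset
Bit 11: prefix='0' (no match yet)
Bit 12: prefix='00' (no match yet)
Bit 13: prefix='001' -> emit 'o', reset
Bit 14: prefix='0' (no match yet)
Bit 15: prefix='01' -> emit 'b', reset
Bit 16: prefix='0' (no match yet)
Bit 17: prefix='00' (no match yet)
Bit 18: prefix='001' -> emit 'o', reset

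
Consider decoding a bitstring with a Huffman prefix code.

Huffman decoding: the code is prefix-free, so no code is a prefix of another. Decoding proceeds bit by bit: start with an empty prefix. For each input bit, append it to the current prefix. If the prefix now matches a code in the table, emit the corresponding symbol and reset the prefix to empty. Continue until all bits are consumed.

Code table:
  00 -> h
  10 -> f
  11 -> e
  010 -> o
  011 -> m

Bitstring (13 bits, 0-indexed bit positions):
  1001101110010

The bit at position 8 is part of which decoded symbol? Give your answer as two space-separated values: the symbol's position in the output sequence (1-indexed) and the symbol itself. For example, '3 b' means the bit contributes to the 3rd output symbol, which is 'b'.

Answer: 4 f

Derivation:
Bit 0: prefix='1' (no match yet)
Bit 1: prefix='10' -> emit 'f', reset
Bit 2: prefix='0' (no match yet)
Bit 3: prefix='01' (no match yet)
Bit 4: prefix='011' -> emit 'm', reset
Bit 5: prefix='0' (no match yet)
Bit 6: prefix='01' (no match yet)
Bit 7: prefix='011' -> emit 'm', reset
Bit 8: prefix='1' (no match yet)
Bit 9: prefix='10' -> emit 'f', reset
Bit 10: prefix='0' (no match yet)
Bit 11: prefix='01' (no match yet)
Bit 12: prefix='010' -> emit 'o', reset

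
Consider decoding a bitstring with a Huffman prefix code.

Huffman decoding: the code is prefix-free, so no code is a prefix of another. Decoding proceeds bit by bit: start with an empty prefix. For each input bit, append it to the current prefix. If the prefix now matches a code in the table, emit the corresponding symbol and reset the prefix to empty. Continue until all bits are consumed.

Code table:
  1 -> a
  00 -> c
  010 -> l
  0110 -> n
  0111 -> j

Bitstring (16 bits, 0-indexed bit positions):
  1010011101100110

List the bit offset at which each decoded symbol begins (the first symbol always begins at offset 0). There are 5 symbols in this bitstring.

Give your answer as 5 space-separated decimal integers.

Answer: 0 1 4 8 12

Derivation:
Bit 0: prefix='1' -> emit 'a', reset
Bit 1: prefix='0' (no match yet)
Bit 2: prefix='01' (no match yet)
Bit 3: prefix='010' -> emit 'l', reset
Bit 4: prefix='0' (no match yet)
Bit 5: prefix='01' (no match yet)
Bit 6: prefix='011' (no match yet)
Bit 7: prefix='0111' -> emit 'j', reset
Bit 8: prefix='0' (no match yet)
Bit 9: prefix='01' (no match yet)
Bit 10: prefix='011' (no match yet)
Bit 11: prefix='0110' -> emit 'n', reset
Bit 12: prefix='0' (no match yet)
Bit 13: prefix='01' (no match yet)
Bit 14: prefix='011' (no match yet)
Bit 15: prefix='0110' -> emit 'n', reset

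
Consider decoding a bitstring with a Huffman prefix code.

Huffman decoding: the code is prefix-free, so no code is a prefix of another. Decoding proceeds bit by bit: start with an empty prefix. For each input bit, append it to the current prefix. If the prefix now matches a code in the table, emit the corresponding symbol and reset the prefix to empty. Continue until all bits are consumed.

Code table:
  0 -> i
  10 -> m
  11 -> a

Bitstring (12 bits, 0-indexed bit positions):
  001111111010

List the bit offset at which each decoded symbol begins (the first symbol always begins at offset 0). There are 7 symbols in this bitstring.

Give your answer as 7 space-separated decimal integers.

Bit 0: prefix='0' -> emit 'i', reset
Bit 1: prefix='0' -> emit 'i', reset
Bit 2: prefix='1' (no match yet)
Bit 3: prefix='11' -> emit 'a', reset
Bit 4: prefix='1' (no match yet)
Bit 5: prefix='11' -> emit 'a', reset
Bit 6: prefix='1' (no match yet)
Bit 7: prefix='11' -> emit 'a', reset
Bit 8: prefix='1' (no match yet)
Bit 9: prefix='10' -> emit 'm', reset
Bit 10: prefix='1' (no match yet)
Bit 11: prefix='10' -> emit 'm', reset

Answer: 0 1 2 4 6 8 10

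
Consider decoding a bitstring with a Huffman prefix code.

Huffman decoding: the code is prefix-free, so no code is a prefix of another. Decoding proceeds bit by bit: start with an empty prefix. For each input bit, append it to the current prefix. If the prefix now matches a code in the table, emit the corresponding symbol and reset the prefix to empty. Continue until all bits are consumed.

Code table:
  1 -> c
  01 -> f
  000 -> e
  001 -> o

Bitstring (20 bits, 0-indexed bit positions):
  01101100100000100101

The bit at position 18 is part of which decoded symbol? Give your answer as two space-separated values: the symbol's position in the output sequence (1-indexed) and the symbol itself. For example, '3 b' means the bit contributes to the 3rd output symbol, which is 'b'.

Answer: 9 f

Derivation:
Bit 0: prefix='0' (no match yet)
Bit 1: prefix='01' -> emit 'f', reset
Bit 2: prefix='1' -> emit 'c', reset
Bit 3: prefix='0' (no match yet)
Bit 4: prefix='01' -> emit 'f', reset
Bit 5: prefix='1' -> emit 'c', reset
Bit 6: prefix='0' (no match yet)
Bit 7: prefix='00' (no match yet)
Bit 8: prefix='001' -> emit 'o', reset
Bit 9: prefix='0' (no match yet)
Bit 10: prefix='00' (no match yet)
Bit 11: prefix='000' -> emit 'e', reset
Bit 12: prefix='0' (no match yet)
Bit 13: prefix='00' (no match yet)
Bit 14: prefix='001' -> emit 'o', reset
Bit 15: prefix='0' (no match yet)
Bit 16: prefix='00' (no match yet)
Bit 17: prefix='001' -> emit 'o', reset
Bit 18: prefix='0' (no match yet)
Bit 19: prefix='01' -> emit 'f', reset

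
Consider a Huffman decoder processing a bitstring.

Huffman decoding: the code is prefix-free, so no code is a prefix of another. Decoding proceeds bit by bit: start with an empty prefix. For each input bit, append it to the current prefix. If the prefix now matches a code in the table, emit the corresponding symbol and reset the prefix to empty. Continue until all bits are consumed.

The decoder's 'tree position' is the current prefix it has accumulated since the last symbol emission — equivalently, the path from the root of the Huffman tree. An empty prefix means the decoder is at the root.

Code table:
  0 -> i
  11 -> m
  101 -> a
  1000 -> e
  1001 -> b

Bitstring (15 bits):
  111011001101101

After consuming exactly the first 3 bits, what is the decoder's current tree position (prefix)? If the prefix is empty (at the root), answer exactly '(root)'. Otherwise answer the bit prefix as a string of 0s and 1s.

Bit 0: prefix='1' (no match yet)
Bit 1: prefix='11' -> emit 'm', reset
Bit 2: prefix='1' (no match yet)

Answer: 1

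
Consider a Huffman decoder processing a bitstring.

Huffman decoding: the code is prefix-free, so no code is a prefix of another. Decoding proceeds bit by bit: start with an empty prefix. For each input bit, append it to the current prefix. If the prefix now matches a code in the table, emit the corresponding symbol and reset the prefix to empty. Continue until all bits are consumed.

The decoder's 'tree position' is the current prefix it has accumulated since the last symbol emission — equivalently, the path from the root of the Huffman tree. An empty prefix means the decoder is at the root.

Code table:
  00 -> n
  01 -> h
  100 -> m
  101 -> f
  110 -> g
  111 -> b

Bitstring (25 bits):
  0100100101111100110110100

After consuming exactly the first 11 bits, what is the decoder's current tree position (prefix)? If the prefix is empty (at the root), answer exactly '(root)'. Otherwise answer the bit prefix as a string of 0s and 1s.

Bit 0: prefix='0' (no match yet)
Bit 1: prefix='01' -> emit 'h', reset
Bit 2: prefix='0' (no match yet)
Bit 3: prefix='00' -> emit 'n', reset
Bit 4: prefix='1' (no match yet)
Bit 5: prefix='10' (no match yet)
Bit 6: prefix='100' -> emit 'm', reset
Bit 7: prefix='1' (no match yet)
Bit 8: prefix='10' (no match yet)
Bit 9: prefix='101' -> emit 'f', reset
Bit 10: prefix='1' (no match yet)

Answer: 1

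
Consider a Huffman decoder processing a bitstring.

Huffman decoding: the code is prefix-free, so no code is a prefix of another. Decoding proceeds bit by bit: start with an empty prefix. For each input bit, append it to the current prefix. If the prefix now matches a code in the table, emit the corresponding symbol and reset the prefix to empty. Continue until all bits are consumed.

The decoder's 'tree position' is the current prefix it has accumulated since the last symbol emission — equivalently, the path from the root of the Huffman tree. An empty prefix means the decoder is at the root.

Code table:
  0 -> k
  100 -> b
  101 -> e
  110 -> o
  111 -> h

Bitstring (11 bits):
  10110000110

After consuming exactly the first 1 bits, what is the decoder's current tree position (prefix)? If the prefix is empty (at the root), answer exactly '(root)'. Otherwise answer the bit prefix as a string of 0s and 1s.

Bit 0: prefix='1' (no match yet)

Answer: 1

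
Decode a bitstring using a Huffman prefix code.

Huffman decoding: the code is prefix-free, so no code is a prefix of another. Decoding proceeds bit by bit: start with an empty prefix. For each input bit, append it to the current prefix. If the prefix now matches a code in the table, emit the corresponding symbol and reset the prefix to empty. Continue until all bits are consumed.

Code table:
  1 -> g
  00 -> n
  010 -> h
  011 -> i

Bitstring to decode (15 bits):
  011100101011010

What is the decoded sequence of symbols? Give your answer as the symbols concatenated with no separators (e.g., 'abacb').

Bit 0: prefix='0' (no match yet)
Bit 1: prefix='01' (no match yet)
Bit 2: prefix='011' -> emit 'i', reset
Bit 3: prefix='1' -> emit 'g', reset
Bit 4: prefix='0' (no match yet)
Bit 5: prefix='00' -> emit 'n', reset
Bit 6: prefix='1' -> emit 'g', reset
Bit 7: prefix='0' (no match yet)
Bit 8: prefix='01' (no match yet)
Bit 9: prefix='010' -> emit 'h', reset
Bit 10: prefix='1' -> emit 'g', reset
Bit 11: prefix='1' -> emit 'g', reset
Bit 12: prefix='0' (no match yet)
Bit 13: prefix='01' (no match yet)
Bit 14: prefix='010' -> emit 'h', reset

Answer: ignghggh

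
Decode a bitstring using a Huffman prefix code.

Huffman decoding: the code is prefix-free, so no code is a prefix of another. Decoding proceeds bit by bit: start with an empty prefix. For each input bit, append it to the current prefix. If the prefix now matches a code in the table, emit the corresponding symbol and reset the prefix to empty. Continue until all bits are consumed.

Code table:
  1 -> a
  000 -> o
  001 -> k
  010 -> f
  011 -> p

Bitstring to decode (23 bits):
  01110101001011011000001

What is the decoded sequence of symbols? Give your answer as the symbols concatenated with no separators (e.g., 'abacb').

Answer: pafakppok

Derivation:
Bit 0: prefix='0' (no match yet)
Bit 1: prefix='01' (no match yet)
Bit 2: prefix='011' -> emit 'p', reset
Bit 3: prefix='1' -> emit 'a', reset
Bit 4: prefix='0' (no match yet)
Bit 5: prefix='01' (no match yet)
Bit 6: prefix='010' -> emit 'f', reset
Bit 7: prefix='1' -> emit 'a', reset
Bit 8: prefix='0' (no match yet)
Bit 9: prefix='00' (no match yet)
Bit 10: prefix='001' -> emit 'k', reset
Bit 11: prefix='0' (no match yet)
Bit 12: prefix='01' (no match yet)
Bit 13: prefix='011' -> emit 'p', reset
Bit 14: prefix='0' (no match yet)
Bit 15: prefix='01' (no match yet)
Bit 16: prefix='011' -> emit 'p', reset
Bit 17: prefix='0' (no match yet)
Bit 18: prefix='00' (no match yet)
Bit 19: prefix='000' -> emit 'o', reset
Bit 20: prefix='0' (no match yet)
Bit 21: prefix='00' (no match yet)
Bit 22: prefix='001' -> emit 'k', reset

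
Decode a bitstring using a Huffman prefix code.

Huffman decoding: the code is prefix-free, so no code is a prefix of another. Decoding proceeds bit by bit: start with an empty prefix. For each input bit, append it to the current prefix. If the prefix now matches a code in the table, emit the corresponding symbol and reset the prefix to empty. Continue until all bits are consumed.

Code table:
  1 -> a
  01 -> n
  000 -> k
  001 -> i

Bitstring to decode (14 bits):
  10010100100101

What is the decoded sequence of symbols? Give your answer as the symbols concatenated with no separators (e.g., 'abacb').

Answer: ainiin

Derivation:
Bit 0: prefix='1' -> emit 'a', reset
Bit 1: prefix='0' (no match yet)
Bit 2: prefix='00' (no match yet)
Bit 3: prefix='001' -> emit 'i', reset
Bit 4: prefix='0' (no match yet)
Bit 5: prefix='01' -> emit 'n', reset
Bit 6: prefix='0' (no match yet)
Bit 7: prefix='00' (no match yet)
Bit 8: prefix='001' -> emit 'i', reset
Bit 9: prefix='0' (no match yet)
Bit 10: prefix='00' (no match yet)
Bit 11: prefix='001' -> emit 'i', reset
Bit 12: prefix='0' (no match yet)
Bit 13: prefix='01' -> emit 'n', reset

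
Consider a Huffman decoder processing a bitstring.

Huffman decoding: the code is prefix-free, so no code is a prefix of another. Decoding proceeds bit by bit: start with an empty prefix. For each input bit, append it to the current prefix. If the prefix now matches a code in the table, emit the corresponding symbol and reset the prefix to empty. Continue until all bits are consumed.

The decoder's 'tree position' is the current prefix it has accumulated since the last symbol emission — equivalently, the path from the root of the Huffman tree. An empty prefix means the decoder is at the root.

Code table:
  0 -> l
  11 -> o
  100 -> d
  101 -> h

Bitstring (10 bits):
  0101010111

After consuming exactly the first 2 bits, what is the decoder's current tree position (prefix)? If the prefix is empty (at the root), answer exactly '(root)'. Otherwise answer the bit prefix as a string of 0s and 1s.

Bit 0: prefix='0' -> emit 'l', reset
Bit 1: prefix='1' (no match yet)

Answer: 1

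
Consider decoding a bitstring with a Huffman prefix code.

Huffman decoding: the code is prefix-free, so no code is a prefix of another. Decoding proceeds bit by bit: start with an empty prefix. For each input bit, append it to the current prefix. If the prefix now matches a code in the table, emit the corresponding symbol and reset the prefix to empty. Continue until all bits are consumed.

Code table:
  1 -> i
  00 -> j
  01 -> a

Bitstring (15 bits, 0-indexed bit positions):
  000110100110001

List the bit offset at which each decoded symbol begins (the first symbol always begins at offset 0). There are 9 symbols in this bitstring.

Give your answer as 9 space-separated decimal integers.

Bit 0: prefix='0' (no match yet)
Bit 1: prefix='00' -> emit 'j', reset
Bit 2: prefix='0' (no match yet)
Bit 3: prefix='01' -> emit 'a', reset
Bit 4: prefix='1' -> emit 'i', reset
Bit 5: prefix='0' (no match yet)
Bit 6: prefix='01' -> emit 'a', reset
Bit 7: prefix='0' (no match yet)
Bit 8: prefix='00' -> emit 'j', reset
Bit 9: prefix='1' -> emit 'i', reset
Bit 10: prefix='1' -> emit 'i', reset
Bit 11: prefix='0' (no match yet)
Bit 12: prefix='00' -> emit 'j', reset
Bit 13: prefix='0' (no match yet)
Bit 14: prefix='01' -> emit 'a', reset

Answer: 0 2 4 5 7 9 10 11 13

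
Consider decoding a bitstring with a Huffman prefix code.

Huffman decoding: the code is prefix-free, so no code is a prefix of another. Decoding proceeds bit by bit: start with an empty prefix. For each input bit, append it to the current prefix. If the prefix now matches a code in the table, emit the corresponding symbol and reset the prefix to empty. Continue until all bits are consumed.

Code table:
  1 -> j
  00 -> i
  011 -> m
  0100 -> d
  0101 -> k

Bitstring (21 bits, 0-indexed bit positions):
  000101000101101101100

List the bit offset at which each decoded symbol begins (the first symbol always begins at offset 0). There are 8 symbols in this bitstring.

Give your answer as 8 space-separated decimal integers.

Bit 0: prefix='0' (no match yet)
Bit 1: prefix='00' -> emit 'i', reset
Bit 2: prefix='0' (no match yet)
Bit 3: prefix='01' (no match yet)
Bit 4: prefix='010' (no match yet)
Bit 5: prefix='0101' -> emit 'k', reset
Bit 6: prefix='0' (no match yet)
Bit 7: prefix='00' -> emit 'i', reset
Bit 8: prefix='0' (no match yet)
Bit 9: prefix='01' (no match yet)
Bit 10: prefix='010' (no match yet)
Bit 11: prefix='0101' -> emit 'k', reset
Bit 12: prefix='1' -> emit 'j', reset
Bit 13: prefix='0' (no match yet)
Bit 14: prefix='01' (no match yet)
Bit 15: prefix='011' -> emit 'm', reset
Bit 16: prefix='0' (no match yet)
Bit 17: prefix='01' (no match yet)
Bit 18: prefix='011' -> emit 'm', reset
Bit 19: prefix='0' (no match yet)
Bit 20: prefix='00' -> emit 'i', reset

Answer: 0 2 6 8 12 13 16 19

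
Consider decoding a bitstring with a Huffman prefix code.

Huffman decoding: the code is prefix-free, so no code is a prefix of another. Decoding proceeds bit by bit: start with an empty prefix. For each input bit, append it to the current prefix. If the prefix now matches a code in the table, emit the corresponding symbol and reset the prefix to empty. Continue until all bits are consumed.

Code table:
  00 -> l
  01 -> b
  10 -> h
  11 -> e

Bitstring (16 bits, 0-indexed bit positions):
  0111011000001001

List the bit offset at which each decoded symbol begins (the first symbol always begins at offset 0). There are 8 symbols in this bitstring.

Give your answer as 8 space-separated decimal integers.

Answer: 0 2 4 6 8 10 12 14

Derivation:
Bit 0: prefix='0' (no match yet)
Bit 1: prefix='01' -> emit 'b', reset
Bit 2: prefix='1' (no match yet)
Bit 3: prefix='11' -> emit 'e', reset
Bit 4: prefix='0' (no match yet)
Bit 5: prefix='01' -> emit 'b', reset
Bit 6: prefix='1' (no match yet)
Bit 7: prefix='10' -> emit 'h', reset
Bit 8: prefix='0' (no match yet)
Bit 9: prefix='00' -> emit 'l', reset
Bit 10: prefix='0' (no match yet)
Bit 11: prefix='00' -> emit 'l', reset
Bit 12: prefix='1' (no match yet)
Bit 13: prefix='10' -> emit 'h', reset
Bit 14: prefix='0' (no match yet)
Bit 15: prefix='01' -> emit 'b', reset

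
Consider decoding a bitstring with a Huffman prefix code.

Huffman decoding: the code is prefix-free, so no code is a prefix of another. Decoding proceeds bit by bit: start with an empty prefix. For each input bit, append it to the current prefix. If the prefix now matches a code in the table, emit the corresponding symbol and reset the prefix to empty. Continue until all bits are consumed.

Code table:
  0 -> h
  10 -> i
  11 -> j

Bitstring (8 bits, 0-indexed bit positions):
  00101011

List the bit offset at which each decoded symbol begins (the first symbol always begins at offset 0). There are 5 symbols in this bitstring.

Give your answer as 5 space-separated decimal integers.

Answer: 0 1 2 4 6

Derivation:
Bit 0: prefix='0' -> emit 'h', reset
Bit 1: prefix='0' -> emit 'h', reset
Bit 2: prefix='1' (no match yet)
Bit 3: prefix='10' -> emit 'i', reset
Bit 4: prefix='1' (no match yet)
Bit 5: prefix='10' -> emit 'i', reset
Bit 6: prefix='1' (no match yet)
Bit 7: prefix='11' -> emit 'j', reset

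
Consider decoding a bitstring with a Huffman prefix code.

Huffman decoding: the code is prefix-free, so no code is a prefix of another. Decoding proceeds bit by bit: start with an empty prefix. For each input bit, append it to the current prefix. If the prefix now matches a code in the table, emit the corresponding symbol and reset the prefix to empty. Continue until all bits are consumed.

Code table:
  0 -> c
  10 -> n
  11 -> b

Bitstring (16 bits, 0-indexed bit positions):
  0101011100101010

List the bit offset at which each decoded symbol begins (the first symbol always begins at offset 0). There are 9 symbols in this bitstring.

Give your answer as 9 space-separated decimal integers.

Bit 0: prefix='0' -> emit 'c', reset
Bit 1: prefix='1' (no match yet)
Bit 2: prefix='10' -> emit 'n', reset
Bit 3: prefix='1' (no match yet)
Bit 4: prefix='10' -> emit 'n', reset
Bit 5: prefix='1' (no match yet)
Bit 6: prefix='11' -> emit 'b', reset
Bit 7: prefix='1' (no match yet)
Bit 8: prefix='10' -> emit 'n', reset
Bit 9: prefix='0' -> emit 'c', reset
Bit 10: prefix='1' (no match yet)
Bit 11: prefix='10' -> emit 'n', reset
Bit 12: prefix='1' (no match yet)
Bit 13: prefix='10' -> emit 'n', reset
Bit 14: prefix='1' (no match yet)
Bit 15: prefix='10' -> emit 'n', reset

Answer: 0 1 3 5 7 9 10 12 14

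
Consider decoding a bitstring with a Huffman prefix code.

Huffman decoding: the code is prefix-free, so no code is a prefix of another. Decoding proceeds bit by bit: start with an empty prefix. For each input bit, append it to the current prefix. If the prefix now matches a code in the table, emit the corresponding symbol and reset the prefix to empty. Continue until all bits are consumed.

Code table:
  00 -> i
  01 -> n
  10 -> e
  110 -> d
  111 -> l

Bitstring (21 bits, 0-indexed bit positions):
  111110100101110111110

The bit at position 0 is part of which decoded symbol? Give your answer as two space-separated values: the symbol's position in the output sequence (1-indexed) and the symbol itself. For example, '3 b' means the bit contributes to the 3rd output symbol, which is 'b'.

Answer: 1 l

Derivation:
Bit 0: prefix='1' (no match yet)
Bit 1: prefix='11' (no match yet)
Bit 2: prefix='111' -> emit 'l', reset
Bit 3: prefix='1' (no match yet)
Bit 4: prefix='11' (no match yet)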